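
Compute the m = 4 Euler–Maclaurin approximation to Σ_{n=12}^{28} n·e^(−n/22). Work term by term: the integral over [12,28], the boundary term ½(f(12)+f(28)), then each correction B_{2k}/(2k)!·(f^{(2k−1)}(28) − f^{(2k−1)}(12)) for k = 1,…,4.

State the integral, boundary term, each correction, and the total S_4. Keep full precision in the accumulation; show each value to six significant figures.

The integral term ∫_12^28 x·e^(−x/22) dx = 125.451.
½[f(12) + f(28)] = ½[6.95494 + 7.84187] = 7.39840.
Integral + boundary = 132.850.
Order-1 term: 1/12 · (-0.0763818 − 0.263445) = -0.0283189.
Running total after k=1: 132.821.
Order-2 term: −1/720 · (0.000999487 − 0.00293926) = 2.69413e-06.
Running total after k=2: 132.821.
Order-3 term: 1/30240 · (4.45617e-06 − 1.10211e-05) = -2.17094e-10.
Running total after k=3: 132.821.
Order-4 term: −1/1209600 · (1.41473e-08 − 3.29945e-08) = 1.55814e-14.

S_4 ≈ 132.821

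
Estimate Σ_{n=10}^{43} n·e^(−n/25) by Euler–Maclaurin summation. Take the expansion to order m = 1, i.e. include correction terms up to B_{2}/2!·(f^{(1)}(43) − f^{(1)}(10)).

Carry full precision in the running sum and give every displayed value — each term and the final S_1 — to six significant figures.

S_1 ≈ 289.275

Integral: ∫_10^43 x·e^(−x/25) dx = 282.118.
Endpoint term: (f(10) + f(43))/2 = (6.70320 + 7.69984)/2 = 7.20152.
Running total after boundary: 289.319.
k=1: B_{2}/(2)! × [f^{(1)}(43) − f^{(1)}(10)] = 1/12 × (-0.128928 − 0.402192) = -0.0442600.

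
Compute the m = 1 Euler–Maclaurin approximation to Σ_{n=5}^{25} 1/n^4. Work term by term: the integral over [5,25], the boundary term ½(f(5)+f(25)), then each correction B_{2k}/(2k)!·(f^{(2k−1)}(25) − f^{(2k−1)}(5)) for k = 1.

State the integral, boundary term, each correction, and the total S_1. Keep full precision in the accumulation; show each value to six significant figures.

Integral: ∫_5^25 1/x^4 dx = 0.00264533.
Boundary: ½(f(5) + f(25)) = ½(0.00160000 + 2.56000e-06) = 0.000801280.
So far: 0.00344661.
Order-1 term: 1/12 · (-4.09600e-07 − (-0.00128000)) = 0.000106633.

S_1 ≈ 0.00355325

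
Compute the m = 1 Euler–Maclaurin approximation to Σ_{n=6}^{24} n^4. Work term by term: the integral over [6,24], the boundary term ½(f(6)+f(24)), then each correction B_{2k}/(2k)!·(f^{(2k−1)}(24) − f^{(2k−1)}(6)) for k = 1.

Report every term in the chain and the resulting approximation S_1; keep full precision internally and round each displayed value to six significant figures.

∫_6^24 x^4 dx evaluates to 1.59097e+06.
½[f(6) + f(24)] = ½[1296.00 + 331776] = 166536.
Integral + boundary = 1.75751e+06.
k=1: B_{2}/(2)! × [f^{(1)}(24) − f^{(1)}(6)] = 1/12 × (55296.0 − 864.000) = 4536.00.

S_1 ≈ 1.76204e+06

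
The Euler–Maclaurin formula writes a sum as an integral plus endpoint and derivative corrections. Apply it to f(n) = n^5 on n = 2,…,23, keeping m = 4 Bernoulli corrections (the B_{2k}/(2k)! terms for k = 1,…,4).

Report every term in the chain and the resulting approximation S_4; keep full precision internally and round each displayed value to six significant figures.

S_4 ≈ 2.80074e+07

The integral term ∫_2^23 x^5 dx = 2.46726e+07.
½[f(2) + f(23)] = ½[32.0000 + 6.43634e+06] = 3.21819e+06.
Running total after boundary: 2.78908e+07.
Order-1 term: 1/12 · (1.39920e+06 − 80.0000) = 116594.
Partial sum through k=1: 2.80074e+07.
Order-2 term: −1/720 · (31740.0 − 240.000) = -43.7500.
Partial sum through k=2: 2.80074e+07.
Order-3 term: 1/30240 · (120.000 − 120.000) = 0.00000.
Partial sum through k=3: 2.80074e+07.
Order-4 term: −1/1209600 · (0.00000 − 0.00000) = 0.00000.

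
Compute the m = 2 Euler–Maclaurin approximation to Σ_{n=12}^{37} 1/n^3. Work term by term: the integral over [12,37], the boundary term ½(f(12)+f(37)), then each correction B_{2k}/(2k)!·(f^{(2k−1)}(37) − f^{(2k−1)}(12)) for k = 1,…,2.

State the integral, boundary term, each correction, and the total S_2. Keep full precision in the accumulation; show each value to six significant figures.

S_2 ≈ 0.00341811

∫_12^37 1/x^3 dx evaluates to 0.00310699.
½[f(12) + f(37)] = ½[0.000578704 + 1.97422e-05] = 0.000299223.
Running total after boundary: 0.00340622.
k=1: B_{2}/(2)! × [f^{(1)}(37) − f^{(1)}(12)] = 1/12 × (-1.60072e-06 − (-0.000144676)) = 1.19229e-05.
After k=1: 0.00341814.
k=2: B_{4}/(4)! × [f^{(3)}(37) − f^{(3)}(12)] = −1/720 × (-2.33852e-08 − (-2.00939e-05)) = -2.78757e-08.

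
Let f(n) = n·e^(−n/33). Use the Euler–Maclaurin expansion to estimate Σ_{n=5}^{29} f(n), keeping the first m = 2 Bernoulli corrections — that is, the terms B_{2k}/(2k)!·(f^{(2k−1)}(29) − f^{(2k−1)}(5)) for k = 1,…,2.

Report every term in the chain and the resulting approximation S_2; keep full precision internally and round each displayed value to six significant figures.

∫_5^29 x·e^(−x/33) dx evaluates to 228.019.
Boundary: ½(f(5) + f(29)) = ½(4.29702 + 12.0433) = 8.17016.
So far: 236.189.
Order-1 term: 1/12 · (0.0503377 − 0.729192) = -0.0565712.
Running total after k=1: 236.132.
Order-2 term: −1/720 · (0.000808916 − 0.00224794) = 1.99864e-06.

S_2 ≈ 236.132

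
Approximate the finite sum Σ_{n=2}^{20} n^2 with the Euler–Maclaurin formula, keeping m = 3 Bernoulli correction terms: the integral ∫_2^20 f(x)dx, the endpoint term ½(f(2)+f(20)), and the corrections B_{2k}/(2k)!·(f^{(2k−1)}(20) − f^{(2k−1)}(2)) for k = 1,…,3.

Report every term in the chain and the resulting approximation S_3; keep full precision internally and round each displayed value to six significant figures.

S_3 ≈ 2869.00

The integral term ∫_2^20 x^2 dx = 2664.00.
Endpoint term: (f(2) + f(20))/2 = (4.00000 + 400.000)/2 = 202.000.
So far: 2866.00.
Order-1 term: 1/12 · (40.0000 − 4.00000) = 3.00000.
Running total after k=1: 2869.00.
Order-2 term: −1/720 · (0.00000 − 0.00000) = 0.00000.
Running total after k=2: 2869.00.
Order-3 term: 1/30240 · (0.00000 − 0.00000) = 0.00000.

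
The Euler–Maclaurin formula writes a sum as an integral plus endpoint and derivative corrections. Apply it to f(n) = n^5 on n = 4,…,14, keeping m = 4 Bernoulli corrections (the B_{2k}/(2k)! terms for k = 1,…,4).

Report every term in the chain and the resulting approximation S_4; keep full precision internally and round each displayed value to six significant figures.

S_4 ≈ 1.53955e+06

The integral term ∫_4^14 x^5 dx = 1.25424e+06.
Boundary: ½(f(4) + f(14)) = ½(1024.00 + 537824) = 269424.
Running total after boundary: 1.52366e+06.
k=1: B_{2}/(2)! × [f^{(1)}(14) − f^{(1)}(4)] = 1/12 × (192080 − 1280.00) = 15900.0.
Running total after k=1: 1.53956e+06.
k=2: B_{4}/(4)! × [f^{(3)}(14) − f^{(3)}(4)] = −1/720 × (11760.0 − 960.000) = -15.0000.
Running total after k=2: 1.53955e+06.
k=3: B_{6}/(6)! × [f^{(5)}(14) − f^{(5)}(4)] = 1/30240 × (120.000 − 120.000) = 0.00000.
Running total after k=3: 1.53955e+06.
k=4: B_{8}/(8)! × [f^{(7)}(14) − f^{(7)}(4)] = −1/1209600 × (0.00000 − 0.00000) = 0.00000.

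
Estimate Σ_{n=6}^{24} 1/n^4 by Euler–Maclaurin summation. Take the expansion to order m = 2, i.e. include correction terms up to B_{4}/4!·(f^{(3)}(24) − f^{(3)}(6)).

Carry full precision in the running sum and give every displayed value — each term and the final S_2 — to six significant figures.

S_2 ≈ 0.00194864

∫_6^24 1/x^4 dx evaluates to 0.00151910.
Endpoint term: (f(6) + f(24))/2 = (0.000771605 + 3.01408e-06)/2 = 0.000387310.
So far: 0.00190641.
Correction k=1: B_{2}/2! · (f^{(1)}(24) − f^{(1)}(6)) = 1/12 · (-5.02347e-07 − (-0.000514403)) = 4.28251e-05.
Partial sum through k=1: 0.00194923.
Correction k=2: B_{4}/4! · (f^{(3)}(24) − f^{(3)}(6)) = −1/720 · (-2.61639e-08 − (-0.000428669)) = -5.95338e-07.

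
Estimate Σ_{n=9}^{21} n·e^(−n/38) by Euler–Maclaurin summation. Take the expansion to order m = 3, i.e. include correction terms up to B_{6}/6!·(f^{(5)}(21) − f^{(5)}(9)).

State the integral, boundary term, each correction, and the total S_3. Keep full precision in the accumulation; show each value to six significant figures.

Integral: ∫_9^21 x·e^(−x/38) dx = 119.239.
½[f(9) + f(21)] = ½[7.10204 + 12.0841] = 9.59307.
Running total after boundary: 128.832.
Order-1 term: 1/12 · (0.257431 − 0.602220) = -0.0287324.
Running total after k=1: 128.803.
Order-2 term: −1/720 · (0.000975275 − 0.00151001) = 7.42684e-07.
Running total after k=2: 128.803.
Order-3 term: 1/30240 · (1.22734e-06 − 1.80261e-06) = -1.90235e-11.

S_3 ≈ 128.803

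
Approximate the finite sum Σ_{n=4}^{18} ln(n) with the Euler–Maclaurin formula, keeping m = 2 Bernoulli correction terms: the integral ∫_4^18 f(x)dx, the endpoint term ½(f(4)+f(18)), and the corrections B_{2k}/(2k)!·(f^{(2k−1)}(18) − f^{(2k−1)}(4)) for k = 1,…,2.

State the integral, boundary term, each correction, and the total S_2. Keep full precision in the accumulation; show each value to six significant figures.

S_2 ≈ 34.6037

The integral term ∫_4^18 ln(x) dx = 32.4815.
½[f(4) + f(18)] = ½[1.38629 + 2.89037] = 2.13833.
Integral + boundary = 34.6198.
k=1: B_{2}/(2)! × [f^{(1)}(18) − f^{(1)}(4)] = 1/12 × (0.0555556 − 0.250000) = -0.0162037.
Partial sum through k=1: 34.6036.
k=2: B_{4}/(4)! × [f^{(3)}(18) − f^{(3)}(4)] = −1/720 × (0.000342936 − 0.0312500) = 4.29265e-05.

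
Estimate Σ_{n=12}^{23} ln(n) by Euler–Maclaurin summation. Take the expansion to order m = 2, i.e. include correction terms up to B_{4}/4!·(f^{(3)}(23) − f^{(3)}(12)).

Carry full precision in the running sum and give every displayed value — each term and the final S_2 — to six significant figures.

Integral: ∫_12^23 ln(x) dx = 31.2975.
½[f(12) + f(23)] = ½[2.48491 + 3.13549] = 2.81020.
Integral + boundary = 34.1077.
Correction k=1: B_{2}/2! · (f^{(1)}(23) − f^{(1)}(12)) = 1/12 · (0.0434783 − 0.0833333) = -0.00332126.
Partial sum through k=1: 34.1044.
Correction k=2: B_{4}/4! · (f^{(3)}(23) − f^{(3)}(12)) = −1/720 · (0.000164379 − 0.00115741) = 1.37921e-06.

S_2 ≈ 34.1044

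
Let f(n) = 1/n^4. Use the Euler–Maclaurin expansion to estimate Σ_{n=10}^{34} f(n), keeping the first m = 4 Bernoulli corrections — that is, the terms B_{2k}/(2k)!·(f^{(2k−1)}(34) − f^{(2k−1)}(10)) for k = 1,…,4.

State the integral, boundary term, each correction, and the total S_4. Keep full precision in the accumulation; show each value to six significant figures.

∫_10^34 1/x^4 dx evaluates to 0.000324852.
Boundary: ½(f(10) + f(34)) = ½(0.000100000 + 7.48315e-07) = 5.03742e-05.
Integral + boundary = 0.000375227.
k=1: B_{2}/(2)! × [f^{(1)}(34) − f^{(1)}(10)] = 1/12 × (-8.80370e-08 − (-4.00000e-05)) = 3.32600e-06.
Partial sum through k=1: 0.000378553.
k=2: B_{4}/(4)! × [f^{(3)}(34) − f^{(3)}(10)] = −1/720 × (-2.28470e-09 − (-1.20000e-05)) = -1.66635e-08.
Partial sum through k=2: 0.000378536.
k=3: B_{6}/(6)! × [f^{(5)}(34) − f^{(5)}(10)] = 1/30240 × (-1.10677e-10 − (-6.72000e-06)) = 2.22219e-10.
Partial sum through k=3: 0.000378536.
k=4: B_{8}/(8)! × [f^{(7)}(34) − f^{(7)}(10)] = −1/1209600 × (-8.61675e-12 − (-6.04800e-06)) = -4.99999e-12.

S_4 ≈ 0.000378536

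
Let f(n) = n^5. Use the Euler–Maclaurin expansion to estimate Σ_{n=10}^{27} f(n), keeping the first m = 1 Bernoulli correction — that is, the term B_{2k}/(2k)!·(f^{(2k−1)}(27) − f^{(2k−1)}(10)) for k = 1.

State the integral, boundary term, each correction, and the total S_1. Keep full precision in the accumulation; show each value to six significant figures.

Integral: ∫_10^27 x^5 dx = 6.44034e+07.
Boundary: ½(f(10) + f(27)) = ½(100000 + 1.43489e+07) = 7.22445e+06.
Integral + boundary = 7.16279e+07.
Order-1 term: 1/12 · (2.65720e+06 − 50000.0) = 217267.

S_1 ≈ 7.18451e+07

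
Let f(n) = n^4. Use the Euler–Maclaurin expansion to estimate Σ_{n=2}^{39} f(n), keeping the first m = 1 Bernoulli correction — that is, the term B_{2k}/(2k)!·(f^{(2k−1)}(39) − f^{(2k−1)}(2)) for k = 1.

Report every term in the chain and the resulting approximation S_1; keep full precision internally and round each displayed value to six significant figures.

∫_2^39 x^4 dx evaluates to 1.80448e+07.
Endpoint term: (f(2) + f(39))/2 = (16.0000 + 2.31344e+06)/2 = 1.15673e+06.
Integral + boundary = 1.92016e+07.
Order-1 term: 1/12 · (237276 − 32.0000) = 19770.3.

S_1 ≈ 1.92213e+07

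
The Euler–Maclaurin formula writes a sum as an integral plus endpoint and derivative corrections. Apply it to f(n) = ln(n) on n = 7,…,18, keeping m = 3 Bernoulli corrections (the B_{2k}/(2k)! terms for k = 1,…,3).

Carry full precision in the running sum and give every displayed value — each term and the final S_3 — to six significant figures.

S_3 ≈ 29.8162

∫_7^18 ln(x) dx evaluates to 27.4053.
Endpoint term: (f(7) + f(18))/2 = (1.94591 + 2.89037)/2 = 2.41814.
Running total after boundary: 29.8235.
k=1: B_{2}/(2)! × [f^{(1)}(18) − f^{(1)}(7)] = 1/12 × (0.0555556 − 0.142857) = -0.00727513.
After k=1: 29.8162.
k=2: B_{4}/(4)! × [f^{(3)}(18) − f^{(3)}(7)] = −1/720 × (0.000342936 − 0.00583090) = 7.62218e-06.
After k=2: 29.8162.
k=3: B_{6}/(6)! × [f^{(5)}(18) − f^{(5)}(7)] = 1/30240 × (1.27013e-05 − 0.00142798) = -4.68014e-08.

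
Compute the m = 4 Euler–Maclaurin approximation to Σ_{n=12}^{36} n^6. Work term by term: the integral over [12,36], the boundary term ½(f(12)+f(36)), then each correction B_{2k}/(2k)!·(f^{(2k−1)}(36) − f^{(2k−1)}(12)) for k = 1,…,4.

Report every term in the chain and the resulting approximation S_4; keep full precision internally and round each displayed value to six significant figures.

Integral: ∫_12^36 x^6 dx = 1.11898e+10.
½[f(12) + f(36)] = ½[2.98598e+06 + 2.17678e+09] = 1.08988e+09.
Running total after boundary: 1.22796e+10.
k=1: B_{2}/(2)! × [f^{(1)}(36) − f^{(1)}(12)] = 1/12 × (3.62797e+08 − 1.49299e+06) = 3.01087e+07.
Partial sum through k=1: 1.23098e+10.
k=2: B_{4}/(4)! × [f^{(3)}(36) − f^{(3)}(12)] = −1/720 × (5.59872e+06 − 207360) = -7488.00.
Partial sum through k=2: 1.23097e+10.
k=3: B_{6}/(6)! × [f^{(5)}(36) − f^{(5)}(12)] = 1/30240 × (25920.0 − 8640.00) = 0.571429.
Partial sum through k=3: 1.23097e+10.
k=4: B_{8}/(8)! × [f^{(7)}(36) − f^{(7)}(12)] = −1/1209600 × (0.00000 − 0.00000) = 0.00000.

S_4 ≈ 1.23097e+10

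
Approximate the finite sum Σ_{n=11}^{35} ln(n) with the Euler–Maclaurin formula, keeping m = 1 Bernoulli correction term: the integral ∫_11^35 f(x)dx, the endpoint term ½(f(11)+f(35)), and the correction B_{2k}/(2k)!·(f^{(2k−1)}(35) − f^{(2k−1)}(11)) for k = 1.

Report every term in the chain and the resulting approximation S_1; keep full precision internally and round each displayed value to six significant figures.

S_1 ≈ 77.0318

The integral term ∫_11^35 ln(x) dx = 74.0603.
Endpoint term: (f(11) + f(35))/2 = (2.39790 + 3.55535)/2 = 2.97662.
Integral + boundary = 77.0370.
Correction k=1: B_{2}/2! · (f^{(1)}(35) − f^{(1)}(11)) = 1/12 · (0.0285714 − 0.0909091) = -0.00519481.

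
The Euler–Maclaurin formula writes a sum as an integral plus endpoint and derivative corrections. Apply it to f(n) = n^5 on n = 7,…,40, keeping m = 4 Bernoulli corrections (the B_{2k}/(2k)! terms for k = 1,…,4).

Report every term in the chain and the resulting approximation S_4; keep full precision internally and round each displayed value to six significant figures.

Integral: ∫_7^40 x^5 dx = 6.82647e+08.
Boundary: ½(f(7) + f(40)) = ½(16807.0 + 1.02400e+08) = 5.12084e+07.
So far: 7.33855e+08.
Correction k=1: B_{2}/2! · (f^{(1)}(40) − f^{(1)}(7)) = 1/12 · (1.28000e+07 − 12005.0) = 1.06567e+06.
Partial sum through k=1: 7.34921e+08.
Correction k=2: B_{4}/4! · (f^{(3)}(40) − f^{(3)}(7)) = −1/720 · (96000.0 − 2940.00) = -129.250.
Partial sum through k=2: 7.34921e+08.
Correction k=3: B_{6}/6! · (f^{(5)}(40) − f^{(5)}(7)) = 1/30240 · (120.000 − 120.000) = 0.00000.
Partial sum through k=3: 7.34921e+08.
Correction k=4: B_{8}/8! · (f^{(7)}(40) − f^{(7)}(7)) = −1/1209600 · (0.00000 − 0.00000) = 0.00000.

S_4 ≈ 7.34921e+08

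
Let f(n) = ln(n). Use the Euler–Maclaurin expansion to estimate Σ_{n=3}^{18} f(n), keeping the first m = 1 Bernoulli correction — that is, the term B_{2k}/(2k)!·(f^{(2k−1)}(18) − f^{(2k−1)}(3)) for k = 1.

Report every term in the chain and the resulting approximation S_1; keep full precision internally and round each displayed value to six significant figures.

S_1 ≈ 35.7022

The integral term ∫_3^18 ln(x) dx = 33.7309.
½[f(3) + f(18)] = ½[1.09861 + 2.89037] = 1.99449.
Running total after boundary: 35.7253.
Correction k=1: B_{2}/2! · (f^{(1)}(18) − f^{(1)}(3)) = 1/12 · (0.0555556 − 0.333333) = -0.0231481.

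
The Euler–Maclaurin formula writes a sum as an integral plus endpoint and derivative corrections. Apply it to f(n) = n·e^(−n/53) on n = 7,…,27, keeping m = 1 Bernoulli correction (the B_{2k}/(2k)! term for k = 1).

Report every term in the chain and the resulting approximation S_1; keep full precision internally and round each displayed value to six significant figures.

Integral: ∫_7^27 x·e^(−x/53) dx = 239.011.
Endpoint term: (f(7) + f(27))/2 = (6.13392 + 16.2226)/2 = 11.1782.
Integral + boundary = 250.189.
Correction k=1: B_{2}/2! · (f^{(1)}(27) − f^{(1)}(7)) = 1/12 · (0.294750 − 0.760540) = -0.0388159.

S_1 ≈ 250.151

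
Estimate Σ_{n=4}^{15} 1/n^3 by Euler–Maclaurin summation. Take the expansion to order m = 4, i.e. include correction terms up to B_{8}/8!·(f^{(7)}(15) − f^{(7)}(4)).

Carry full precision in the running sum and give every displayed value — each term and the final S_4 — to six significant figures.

S_4 ≈ 0.0379408

The integral term ∫_4^15 1/x^3 dx = 0.0290278.
Boundary: ½(f(4) + f(15)) = ½(0.0156250 + 0.000296296) = 0.00796065.
Integral + boundary = 0.0369884.
Correction k=1: B_{2}/2! · (f^{(1)}(15) − f^{(1)}(4)) = 1/12 · (-5.92593e-05 − (-0.0117188)) = 0.000971624.
After k=1: 0.0379601.
Correction k=2: B_{4}/4! · (f^{(3)}(15) − f^{(3)}(4)) = −1/720 · (-5.26749e-06 − (-0.0146484)) = -2.03377e-05.
After k=2: 0.0379397.
Correction k=3: B_{6}/6! · (f^{(5)}(15) − f^{(5)}(4)) = 1/30240 · (-9.83265e-07 − (-0.0384521)) = 1.27153e-06.
After k=3: 0.0379410.
Correction k=4: B_{8}/8! · (f^{(7)}(15) − f^{(7)}(4)) = −1/1209600 · (-3.14645e-07 − (-0.173035)) = -1.43051e-07.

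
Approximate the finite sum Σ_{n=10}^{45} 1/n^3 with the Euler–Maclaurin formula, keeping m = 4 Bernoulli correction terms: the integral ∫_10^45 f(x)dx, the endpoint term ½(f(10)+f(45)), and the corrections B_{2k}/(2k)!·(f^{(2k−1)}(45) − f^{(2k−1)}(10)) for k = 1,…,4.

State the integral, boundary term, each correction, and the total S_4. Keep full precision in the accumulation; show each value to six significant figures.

S_4 ≈ 0.00528343

The integral term ∫_10^45 1/x^3 dx = 0.00475309.
Boundary: ½(f(10) + f(45)) = ½(0.00100000 + 1.09739e-05) = 0.000505487.
Running total after boundary: 0.00525857.
k=1: B_{2}/(2)! × [f^{(1)}(45) − f^{(1)}(10)] = 1/12 × (-7.31596e-07 − (-0.000300000)) = 2.49390e-05.
Partial sum through k=1: 0.00528351.
k=2: B_{4}/(4)! × [f^{(3)}(45) − f^{(3)}(10)] = −1/720 × (-7.22564e-09 − (-6.00000e-05)) = -8.33233e-08.
Partial sum through k=2: 0.00528343.
k=3: B_{6}/(6)! × [f^{(5)}(45) − f^{(5)}(10)] = 1/30240 × (-1.49865e-10 − (-2.52000e-05)) = 8.33328e-10.
Partial sum through k=3: 0.00528343.
k=4: B_{8}/(8)! × [f^{(7)}(45) − f^{(7)}(10)] = −1/1209600 × (-5.32854e-12 − (-1.81440e-05)) = -1.50000e-11.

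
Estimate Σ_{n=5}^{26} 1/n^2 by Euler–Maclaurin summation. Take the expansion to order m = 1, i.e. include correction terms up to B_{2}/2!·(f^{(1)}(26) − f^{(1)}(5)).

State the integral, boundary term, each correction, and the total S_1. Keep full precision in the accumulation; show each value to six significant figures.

S_1 ≈ 0.183602

The integral term ∫_5^26 1/x^2 dx = 0.161538.
½[f(5) + f(26)] = ½[0.0400000 + 0.00147929] = 0.0207396.
Running total after boundary: 0.182278.
Order-1 term: 1/12 · (-0.000113792 − (-0.0160000)) = 0.00132385.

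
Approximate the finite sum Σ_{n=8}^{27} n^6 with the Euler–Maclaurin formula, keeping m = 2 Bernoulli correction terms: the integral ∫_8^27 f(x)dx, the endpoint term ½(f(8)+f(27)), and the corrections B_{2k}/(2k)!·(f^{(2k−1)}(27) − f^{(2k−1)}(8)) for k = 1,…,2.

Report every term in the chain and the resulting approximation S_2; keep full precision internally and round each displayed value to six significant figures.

Integral: ∫_8^27 x^6 dx = 1.49404e+09.
½[f(8) + f(27)] = ½[262144 + 3.87420e+08] = 1.93841e+08.
Integral + boundary = 1.68788e+09.
Correction k=1: B_{2}/2! · (f^{(1)}(27) − f^{(1)}(8)) = 1/12 · (8.60934e+07 − 196608) = 7.15807e+06.
Partial sum through k=1: 1.69504e+09.
Correction k=2: B_{4}/4! · (f^{(3)}(27) − f^{(3)}(8)) = −1/720 · (2.36196e+06 − 61440.0) = -3195.17.

S_2 ≈ 1.69503e+09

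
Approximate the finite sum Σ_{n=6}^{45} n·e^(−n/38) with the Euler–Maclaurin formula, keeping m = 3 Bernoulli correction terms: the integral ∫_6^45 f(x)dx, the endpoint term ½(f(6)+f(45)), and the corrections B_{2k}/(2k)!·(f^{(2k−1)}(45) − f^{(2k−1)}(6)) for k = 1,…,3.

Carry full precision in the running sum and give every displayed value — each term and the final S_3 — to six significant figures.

S_3 ≈ 472.084

∫_6^45 x·e^(−x/38) dx evaluates to 462.702.
Boundary: ½(f(6) + f(45)) = ½(5.12364 + 13.7694) = 9.44654.
Running total after boundary: 472.149.
Order-1 term: 1/12 · (-0.0563661 − 0.719107) = -0.0646228.
Running total after k=1: 472.084.
Order-2 term: −1/720 · (0.000384771 − 0.00168074) = 1.79996e-06.
Running total after k=2: 472.084.
Order-3 term: 1/30240 · (5.59956e-07 − 1.98302e-06) = -4.70590e-11.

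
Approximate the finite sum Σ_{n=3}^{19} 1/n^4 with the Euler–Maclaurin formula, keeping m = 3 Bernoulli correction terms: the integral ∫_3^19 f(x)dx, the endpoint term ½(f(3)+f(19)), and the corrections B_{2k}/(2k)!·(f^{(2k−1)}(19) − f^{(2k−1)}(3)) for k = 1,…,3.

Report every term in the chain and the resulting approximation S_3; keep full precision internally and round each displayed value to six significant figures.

S_3 ≈ 0.0197804

Integral: ∫_3^19 1/x^4 dx = 0.0122971.
½[f(3) + f(19)] = ½[0.0123457 + 7.67336e-06] = 0.00617668.
Running total after boundary: 0.0184738.
Order-1 term: 1/12 · (-1.61544e-06 − (-0.0164609)) = 0.00137161.
After k=1: 0.0198454.
Order-2 term: −1/720 · (-1.34247e-07 − (-0.0548697)) = -7.62077e-05.
After k=2: 0.0197692.
Order-3 term: 1/30240 · (-2.08251e-08 − (-0.341411)) = 1.12901e-05.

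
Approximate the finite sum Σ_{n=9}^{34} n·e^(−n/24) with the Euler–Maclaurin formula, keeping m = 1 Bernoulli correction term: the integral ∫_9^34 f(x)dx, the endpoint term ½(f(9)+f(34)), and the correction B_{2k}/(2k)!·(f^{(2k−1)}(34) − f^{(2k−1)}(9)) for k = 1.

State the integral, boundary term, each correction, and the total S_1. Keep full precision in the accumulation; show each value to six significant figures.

S_1 ≈ 213.915

The integral term ∫_9^34 x·e^(−x/24) dx = 206.744.
Boundary: ½(f(9) + f(34)) = ½(6.18560 + 8.24572) = 7.21566.
Running total after boundary: 213.959.
Correction k=1: B_{2}/2! · (f^{(1)}(34) − f^{(1)}(9)) = 1/12 · (-0.101050 − 0.429556) = -0.0442172.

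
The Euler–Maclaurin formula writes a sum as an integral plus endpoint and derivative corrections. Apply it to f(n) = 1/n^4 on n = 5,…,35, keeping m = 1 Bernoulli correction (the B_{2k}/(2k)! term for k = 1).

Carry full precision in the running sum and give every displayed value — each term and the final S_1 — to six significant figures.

S_1 ≈ 0.00356589

Integral: ∫_5^35 1/x^4 dx = 0.00265889.
Endpoint term: (f(5) + f(35))/2 = (0.00160000 + 6.66389e-07)/2 = 0.000800333.
Running total after boundary: 0.00345923.
k=1: B_{2}/(2)! × [f^{(1)}(35) − f^{(1)}(5)] = 1/12 × (-7.61587e-08 − (-0.00128000)) = 0.000106660.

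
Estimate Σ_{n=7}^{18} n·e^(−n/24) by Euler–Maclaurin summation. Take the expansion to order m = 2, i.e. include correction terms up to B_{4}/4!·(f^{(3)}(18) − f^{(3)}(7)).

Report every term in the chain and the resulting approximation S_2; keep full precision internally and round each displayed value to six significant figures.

The integral term ∫_7^18 x·e^(−x/24) dx = 79.6355.
½[f(7) + f(18)] = ½[5.22912 + 8.50260] = 6.86586.
So far: 86.5014.
Correction k=1: B_{2}/2! · (f^{(1)}(18) − f^{(1)}(7)) = 1/12 · (0.118092 − 0.529137) = -0.0342538.
Partial sum through k=1: 86.4671.
Correction k=2: B_{4}/4! · (f^{(3)}(18) − f^{(3)}(7)) = −1/720 · (0.00184518 − 0.00351245) = 2.31565e-06.

S_2 ≈ 86.4671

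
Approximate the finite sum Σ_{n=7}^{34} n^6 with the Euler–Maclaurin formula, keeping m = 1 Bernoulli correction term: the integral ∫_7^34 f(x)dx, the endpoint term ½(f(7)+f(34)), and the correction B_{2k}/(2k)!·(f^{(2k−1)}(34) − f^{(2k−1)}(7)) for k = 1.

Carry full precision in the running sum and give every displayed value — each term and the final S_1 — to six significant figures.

S_1 ≈ 8.29839e+09

∫_7^34 x^6 dx evaluates to 7.50322e+09.
Endpoint term: (f(7) + f(34))/2 = (117649 + 1.54480e+09)/2 = 7.72461e+08.
Integral + boundary = 8.27568e+09.
Correction k=1: B_{2}/2! · (f^{(1)}(34) − f^{(1)}(7)) = 1/12 · (2.72613e+08 − 100842) = 2.27093e+07.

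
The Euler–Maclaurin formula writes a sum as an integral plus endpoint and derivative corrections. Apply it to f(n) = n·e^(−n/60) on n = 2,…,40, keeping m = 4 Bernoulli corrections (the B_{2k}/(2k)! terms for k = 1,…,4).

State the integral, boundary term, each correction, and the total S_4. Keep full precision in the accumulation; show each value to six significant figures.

S_4 ≈ 528.713

The integral term ∫_2^40 x·e^(−x/60) dx = 517.541.
Boundary: ½(f(2) + f(40)) = ½(1.93443 + 20.5367) = 11.2356.
Running total after boundary: 528.777.
k=1: B_{2}/(2)! × [f^{(1)}(40) − f^{(1)}(2)] = 1/12 × (0.171139 − 0.934976) = -0.0636530.
Partial sum through k=1: 528.713.
k=2: B_{4}/(4)! × [f^{(3)}(40) − f^{(3)}(2)] = −1/720 × (0.000332770 − 0.000797058) = 6.44844e-07.
Partial sum through k=2: 528.713.
k=3: B_{6}/(6)! × [f^{(5)}(40) − f^{(5)}(2)] = 1/30240 × (1.71667e-07 − 3.70667e-07) = -6.58067e-12.
Partial sum through k=3: 528.713.
k=4: B_{8}/(8)! × [f^{(7)}(40) − f^{(7)}(2)] = −1/1209600 × (6.96940e-11 − 1.44425e-10) = 6.17812e-17.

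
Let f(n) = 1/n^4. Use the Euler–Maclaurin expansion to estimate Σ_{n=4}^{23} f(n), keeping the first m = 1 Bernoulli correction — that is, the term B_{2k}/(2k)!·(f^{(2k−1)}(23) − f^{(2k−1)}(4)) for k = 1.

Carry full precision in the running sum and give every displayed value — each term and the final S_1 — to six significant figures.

∫_4^23 1/x^4 dx evaluates to 0.00518094.
Boundary: ½(f(4) + f(23)) = ½(0.00390625 + 3.57346e-06) = 0.00195491.
So far: 0.00713585.
Order-1 term: 1/12 · (-6.21471e-07 − (-0.00390625)) = 0.000325469.

S_1 ≈ 0.00746132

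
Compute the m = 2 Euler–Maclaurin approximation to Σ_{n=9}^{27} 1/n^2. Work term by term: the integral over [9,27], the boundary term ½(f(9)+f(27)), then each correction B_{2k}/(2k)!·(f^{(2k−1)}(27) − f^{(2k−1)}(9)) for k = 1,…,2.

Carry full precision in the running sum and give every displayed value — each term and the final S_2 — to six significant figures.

Integral: ∫_9^27 1/x^2 dx = 0.0740741.
½[f(9) + f(27)] = ½[0.0123457 + 0.00137174] = 0.00685871.
So far: 0.0809328.
Order-1 term: 1/12 · (-0.000101611 − (-0.00274348)) = 0.000220156.
Running total after k=1: 0.0811529.
Order-2 term: −1/720 · (-1.67260e-06 − (-0.000406442)) = -5.62180e-07.

S_2 ≈ 0.0811524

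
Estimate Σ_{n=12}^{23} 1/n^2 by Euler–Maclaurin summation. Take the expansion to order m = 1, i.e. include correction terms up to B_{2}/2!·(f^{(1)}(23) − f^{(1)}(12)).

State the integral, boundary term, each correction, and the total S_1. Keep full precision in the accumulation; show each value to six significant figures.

Integral: ∫_12^23 1/x^2 dx = 0.0398551.
Endpoint term: (f(12) + f(23))/2 = (0.00694444 + 0.00189036)/2 = 0.00441740.
Running total after boundary: 0.0442725.
Correction k=1: B_{2}/2! · (f^{(1)}(23) − f^{(1)}(12)) = 1/12 · (-0.000164379 − (-0.00115741)) = 8.27524e-05.

S_1 ≈ 0.0443552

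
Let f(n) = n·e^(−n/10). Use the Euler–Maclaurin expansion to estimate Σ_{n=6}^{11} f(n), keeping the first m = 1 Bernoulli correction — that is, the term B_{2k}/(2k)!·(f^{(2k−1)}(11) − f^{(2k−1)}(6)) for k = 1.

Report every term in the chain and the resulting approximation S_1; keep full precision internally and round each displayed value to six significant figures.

Integral: ∫_6^11 x·e^(−x/10) dx = 17.9069.
Boundary: ½(f(6) + f(11)) = ½(3.29287 + 3.66158) = 3.47723.
So far: 21.3842.
Order-1 term: 1/12 · (-0.0332871 − 0.219525) = -0.0210676.

S_1 ≈ 21.3631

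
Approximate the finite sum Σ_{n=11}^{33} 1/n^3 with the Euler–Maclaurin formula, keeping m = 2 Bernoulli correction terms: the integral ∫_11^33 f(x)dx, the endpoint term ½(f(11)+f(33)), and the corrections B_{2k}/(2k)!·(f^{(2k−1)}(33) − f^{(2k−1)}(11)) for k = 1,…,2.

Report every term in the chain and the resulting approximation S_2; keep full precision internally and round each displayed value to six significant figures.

Integral: ∫_11^33 1/x^3 dx = 0.00367309.
Boundary: ½(f(11) + f(33)) = ½(0.000751315 + 2.78265e-05) = 0.000389571.
So far: 0.00406267.
k=1: B_{2}/(2)! × [f^{(1)}(33) − f^{(1)}(11)] = 1/12 × (-2.52968e-06 − (-0.000204904)) = 1.68645e-05.
Partial sum through k=1: 0.00407953.
k=2: B_{4}/(4)! × [f^{(3)}(33) − f^{(3)}(11)] = −1/720 × (-4.64588e-08 − (-3.38684e-05)) = -4.69750e-08.

S_2 ≈ 0.00407948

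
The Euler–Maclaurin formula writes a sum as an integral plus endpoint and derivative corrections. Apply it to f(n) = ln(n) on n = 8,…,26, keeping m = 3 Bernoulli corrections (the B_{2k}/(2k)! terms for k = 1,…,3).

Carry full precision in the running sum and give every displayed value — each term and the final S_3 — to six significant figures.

S_3 ≈ 52.7365

The integral term ∫_8^26 ln(x) dx = 50.0750.
Boundary: ½(f(8) + f(26)) = ½(2.07944 + 3.25810) = 2.66877.
Running total after boundary: 52.7437.
Correction k=1: B_{2}/2! · (f^{(1)}(26) − f^{(1)}(8)) = 1/12 · (0.0384615 − 0.125000) = -0.00721154.
Partial sum through k=1: 52.7365.
Correction k=2: B_{4}/4! · (f^{(3)}(26) − f^{(3)}(8)) = −1/720 · (0.000113792 − 0.00390625) = 5.26730e-06.
Partial sum through k=2: 52.7365.
Correction k=3: B_{6}/6! · (f^{(5)}(26) − f^{(5)}(8)) = 1/30240 · (2.01997e-06 − 0.000732422) = -2.41535e-08.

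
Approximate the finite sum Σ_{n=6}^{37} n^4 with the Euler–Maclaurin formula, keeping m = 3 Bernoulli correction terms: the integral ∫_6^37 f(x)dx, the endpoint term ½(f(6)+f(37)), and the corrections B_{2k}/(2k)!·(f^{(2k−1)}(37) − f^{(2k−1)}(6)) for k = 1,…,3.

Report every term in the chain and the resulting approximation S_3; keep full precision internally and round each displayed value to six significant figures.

S_3 ≈ 1.48218e+07

The integral term ∫_6^37 x^4 dx = 1.38672e+07.
Boundary: ½(f(6) + f(37)) = ½(1296.00 + 1.87416e+06) = 937728.
Running total after boundary: 1.48050e+07.
Correction k=1: B_{2}/2! · (f^{(1)}(37) − f^{(1)}(6)) = 1/12 · (202612 − 864.000) = 16812.3.
Running total after k=1: 1.48218e+07.
Correction k=2: B_{4}/4! · (f^{(3)}(37) − f^{(3)}(6)) = −1/720 · (888.000 − 144.000) = -1.03333.
Running total after k=2: 1.48218e+07.
Correction k=3: B_{6}/6! · (f^{(5)}(37) − f^{(5)}(6)) = 1/30240 · (0.00000 − 0.00000) = 0.00000.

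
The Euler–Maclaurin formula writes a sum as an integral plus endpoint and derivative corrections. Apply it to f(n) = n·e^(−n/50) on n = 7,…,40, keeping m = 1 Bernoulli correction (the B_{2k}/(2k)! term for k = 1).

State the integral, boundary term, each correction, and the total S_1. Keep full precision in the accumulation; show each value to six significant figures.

S_1 ≈ 467.665

The integral term ∫_7^40 x·e^(−x/50) dx = 455.691.
Endpoint term: (f(7) + f(40))/2 = (6.08551 + 17.9732)/2 = 12.0293.
So far: 467.720.
Correction k=1: B_{2}/2! · (f^{(1)}(40) − f^{(1)}(7)) = 1/12 · (0.0898658 − 0.747648) = -0.0548152.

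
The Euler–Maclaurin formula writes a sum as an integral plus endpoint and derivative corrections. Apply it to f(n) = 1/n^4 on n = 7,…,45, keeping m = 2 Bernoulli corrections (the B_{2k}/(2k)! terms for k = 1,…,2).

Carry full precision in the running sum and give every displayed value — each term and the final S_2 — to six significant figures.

The integral term ∫_7^45 1/x^4 dx = 0.000968159.
½[f(7) + f(45)] = ½[0.000416493 + 2.43865e-07] = 0.000208368.
Running total after boundary: 0.00117653.
k=1: B_{2}/(2)! × [f^{(1)}(45) − f^{(1)}(7)] = 1/12 × (-2.16769e-08 − (-0.000237996)) = 1.98312e-05.
Partial sum through k=1: 0.00119636.
k=2: B_{4}/(4)! × [f^{(3)}(45) − f^{(3)}(7)] = −1/720 × (-3.21139e-10 − (-0.000145712)) = -2.02377e-07.

S_2 ≈ 0.00119616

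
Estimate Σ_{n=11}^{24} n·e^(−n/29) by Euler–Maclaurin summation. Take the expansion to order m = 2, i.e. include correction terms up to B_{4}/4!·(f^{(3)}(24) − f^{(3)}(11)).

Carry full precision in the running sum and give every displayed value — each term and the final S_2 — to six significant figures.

S_2 ≈ 130.979

Integral: ∫_11^24 x·e^(−x/29) dx = 121.999.
½[f(11) + f(24)] = ½[7.52767 + 10.4905] = 9.00907.
Integral + boundary = 131.008.
Order-1 term: 1/12 · (0.0753626 − 0.424759) = -0.0291163.
Running total after k=1: 130.979.
Order-2 term: −1/720 · (0.00112909 − 0.00213249) = 1.39361e-06.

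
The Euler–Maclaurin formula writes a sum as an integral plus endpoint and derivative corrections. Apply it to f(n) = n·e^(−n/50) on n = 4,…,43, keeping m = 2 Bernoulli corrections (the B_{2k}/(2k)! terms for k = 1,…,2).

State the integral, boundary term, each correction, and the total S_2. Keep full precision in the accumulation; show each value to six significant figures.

∫_4^43 x·e^(−x/50) dx evaluates to 524.710.
Endpoint term: (f(4) + f(43))/2 = (3.69247 + 18.1960)/2 = 10.9442.
Running total after boundary: 535.655.
Correction k=1: B_{2}/2! · (f^{(1)}(43) − f^{(1)}(4)) = 1/12 · (0.0592427 − 0.849267) = -0.0658354.
Partial sum through k=1: 535.589.
Correction k=2: B_{4}/4! · (f^{(3)}(43) − f^{(3)}(4)) = −1/720 · (0.000362227 − 0.00107820) = 9.94407e-07.

S_2 ≈ 535.589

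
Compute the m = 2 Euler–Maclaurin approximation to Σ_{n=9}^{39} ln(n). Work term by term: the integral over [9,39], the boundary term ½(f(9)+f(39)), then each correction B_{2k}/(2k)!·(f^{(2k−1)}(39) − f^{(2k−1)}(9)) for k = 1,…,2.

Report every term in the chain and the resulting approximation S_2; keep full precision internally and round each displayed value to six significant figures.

S_2 ≈ 96.0272

Integral: ∫_9^39 ln(x) dx = 93.1039.
Boundary: ½(f(9) + f(39)) = ½(2.19722 + 3.66356) = 2.93039.
Integral + boundary = 96.0343.
Order-1 term: 1/12 · (0.0256410 − 0.111111) = -0.00712251.
Partial sum through k=1: 96.0272.
Order-2 term: −1/720 · (3.37160e-05 − 0.00274348) = 3.76357e-06.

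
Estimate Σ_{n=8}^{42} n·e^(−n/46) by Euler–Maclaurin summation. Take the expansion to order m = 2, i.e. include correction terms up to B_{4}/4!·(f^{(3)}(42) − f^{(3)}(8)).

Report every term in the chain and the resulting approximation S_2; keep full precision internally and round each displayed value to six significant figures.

∫_8^42 x·e^(−x/46) dx evaluates to 463.013.
Boundary: ½(f(8) + f(42)) = ½(6.72296 + 16.8546) = 11.7888.
Running total after boundary: 474.801.
k=1: B_{2}/(2)! × [f^{(1)}(42) − f^{(1)}(8)] = 1/12 × (0.0348957 − 0.694219) = -0.0549436.
After k=1: 474.746.
k=2: B_{4}/(4)! × [f^{(3)}(42) − f^{(3)}(8)] = −1/720 × (0.000395793 − 0.00112238) = 1.00915e-06.

S_2 ≈ 474.746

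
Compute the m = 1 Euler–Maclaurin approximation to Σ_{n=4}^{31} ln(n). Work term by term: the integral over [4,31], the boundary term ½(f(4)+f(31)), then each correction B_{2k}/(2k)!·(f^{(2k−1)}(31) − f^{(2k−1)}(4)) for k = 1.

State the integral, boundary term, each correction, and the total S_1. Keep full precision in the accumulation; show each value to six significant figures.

S_1 ≈ 76.3004

The integral term ∫_4^31 ln(x) dx = 73.9084.
½[f(4) + f(31)] = ½[1.38629 + 3.43399] = 2.41014.
So far: 76.3186.
Correction k=1: B_{2}/2! · (f^{(1)}(31) − f^{(1)}(4)) = 1/12 · (0.0322581 − 0.250000) = -0.0181452.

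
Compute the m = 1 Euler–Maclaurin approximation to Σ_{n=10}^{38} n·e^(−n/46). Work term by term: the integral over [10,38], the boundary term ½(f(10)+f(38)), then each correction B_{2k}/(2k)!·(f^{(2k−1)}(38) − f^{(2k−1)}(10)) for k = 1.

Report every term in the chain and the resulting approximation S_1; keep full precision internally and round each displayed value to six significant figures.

S_1 ≈ 393.482

Integral: ∫_10^38 x·e^(−x/46) dx = 381.188.
Boundary: ½(f(10) + f(38)) = ½(8.04615 + 16.6348) = 12.3405.
So far: 393.528.
Correction k=1: B_{2}/2! · (f^{(1)}(38) − f^{(1)}(10)) = 1/12 · (0.0761320 − 0.629699) = -0.0461306.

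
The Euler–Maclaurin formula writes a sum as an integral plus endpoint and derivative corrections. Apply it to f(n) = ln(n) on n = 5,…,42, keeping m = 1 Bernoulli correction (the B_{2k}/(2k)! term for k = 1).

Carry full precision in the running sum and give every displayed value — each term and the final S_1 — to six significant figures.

S_1 ≈ 114.594

Integral: ∫_5^42 ln(x) dx = 111.935.
Boundary: ½(f(5) + f(42)) = ½(1.60944 + 3.73767) = 2.67355.
So far: 114.608.
Correction k=1: B_{2}/2! · (f^{(1)}(42) − f^{(1)}(5)) = 1/12 · (0.0238095 − 0.200000) = -0.0146825.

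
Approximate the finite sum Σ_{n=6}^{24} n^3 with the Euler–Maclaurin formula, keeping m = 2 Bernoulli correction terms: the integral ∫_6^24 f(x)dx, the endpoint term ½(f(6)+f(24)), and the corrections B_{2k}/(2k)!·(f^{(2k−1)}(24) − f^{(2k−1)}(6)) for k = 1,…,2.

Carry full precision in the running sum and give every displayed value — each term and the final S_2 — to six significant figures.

S_2 ≈ 89775.0

∫_6^24 x^3 dx evaluates to 82620.0.
Boundary: ½(f(6) + f(24)) = ½(216.000 + 13824.0) = 7020.00.
Running total after boundary: 89640.0.
k=1: B_{2}/(2)! × [f^{(1)}(24) − f^{(1)}(6)] = 1/12 × (1728.00 − 108.000) = 135.000.
Running total after k=1: 89775.0.
k=2: B_{4}/(4)! × [f^{(3)}(24) − f^{(3)}(6)] = −1/720 × (6.00000 − 6.00000) = 0.00000.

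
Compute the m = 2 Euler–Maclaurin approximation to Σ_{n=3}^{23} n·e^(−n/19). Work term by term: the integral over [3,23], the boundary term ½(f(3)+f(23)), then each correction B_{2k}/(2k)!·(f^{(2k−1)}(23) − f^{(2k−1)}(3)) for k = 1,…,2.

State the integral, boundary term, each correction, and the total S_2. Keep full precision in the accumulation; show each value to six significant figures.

S_2 ≈ 123.754

Integral: ∫_3^23 x·e^(−x/19) dx = 119.111.
½[f(3) + f(23)] = ½[2.56182 + 6.85493] = 4.70837.
Integral + boundary = 123.819.
k=1: B_{2}/(2)! × [f^{(1)}(23) − f^{(1)}(3)] = 1/12 × (-0.0627453 − 0.719107) = -0.0651544.
After k=1: 123.754.
k=2: B_{4}/(4)! × [f^{(3)}(23) − f^{(3)}(3)] = −1/720 × (0.00147738 − 0.00672295) = 7.28551e-06.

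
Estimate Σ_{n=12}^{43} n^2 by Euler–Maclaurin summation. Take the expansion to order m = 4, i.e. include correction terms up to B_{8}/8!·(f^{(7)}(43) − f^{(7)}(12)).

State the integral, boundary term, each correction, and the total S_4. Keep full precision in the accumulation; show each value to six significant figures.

The integral term ∫_12^43 x^2 dx = 25926.3.
Boundary: ½(f(12) + f(43)) = ½(144.000 + 1849.00) = 996.500.
Integral + boundary = 26922.8.
k=1: B_{2}/(2)! × [f^{(1)}(43) − f^{(1)}(12)] = 1/12 × (86.0000 − 24.0000) = 5.16667.
Running total after k=1: 26928.0.
k=2: B_{4}/(4)! × [f^{(3)}(43) − f^{(3)}(12)] = −1/720 × (0.00000 − 0.00000) = 0.00000.
Running total after k=2: 26928.0.
k=3: B_{6}/(6)! × [f^{(5)}(43) − f^{(5)}(12)] = 1/30240 × (0.00000 − 0.00000) = 0.00000.
Running total after k=3: 26928.0.
k=4: B_{8}/(8)! × [f^{(7)}(43) − f^{(7)}(12)] = −1/1209600 × (0.00000 − 0.00000) = 0.00000.

S_4 ≈ 26928.0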